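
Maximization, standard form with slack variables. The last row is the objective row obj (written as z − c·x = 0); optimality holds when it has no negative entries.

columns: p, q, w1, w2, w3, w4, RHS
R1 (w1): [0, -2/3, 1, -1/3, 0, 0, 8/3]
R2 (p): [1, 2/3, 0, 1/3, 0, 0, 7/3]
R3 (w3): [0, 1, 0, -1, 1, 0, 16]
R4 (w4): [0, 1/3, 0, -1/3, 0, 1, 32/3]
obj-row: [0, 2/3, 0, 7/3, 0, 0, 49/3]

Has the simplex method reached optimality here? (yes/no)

Every obj-row coefficient is ≥ 0, so the tableau is optimal.

yes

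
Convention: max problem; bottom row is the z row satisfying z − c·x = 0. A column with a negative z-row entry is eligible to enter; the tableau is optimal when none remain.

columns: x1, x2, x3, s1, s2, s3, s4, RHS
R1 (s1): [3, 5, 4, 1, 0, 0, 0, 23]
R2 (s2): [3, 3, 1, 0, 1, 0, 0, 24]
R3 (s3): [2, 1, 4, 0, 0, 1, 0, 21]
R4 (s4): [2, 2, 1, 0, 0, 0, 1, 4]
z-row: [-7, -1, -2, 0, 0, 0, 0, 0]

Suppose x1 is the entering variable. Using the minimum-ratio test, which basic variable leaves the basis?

s4

Column x1 entries and ratios — s1: 23/3 = 23/3; s2: 24/3 = 8; s3: 21/2 = 21/2; s4: 4/2 = 2.
Smallest ratio is 2 in the row of s4, so s4 leaves.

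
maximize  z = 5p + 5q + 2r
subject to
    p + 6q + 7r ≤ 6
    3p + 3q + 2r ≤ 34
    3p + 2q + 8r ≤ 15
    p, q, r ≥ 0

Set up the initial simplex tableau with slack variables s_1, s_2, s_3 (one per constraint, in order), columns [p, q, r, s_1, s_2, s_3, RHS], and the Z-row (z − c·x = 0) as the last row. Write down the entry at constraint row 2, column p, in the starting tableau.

3

Constraint 2 has coefficient 3 on p.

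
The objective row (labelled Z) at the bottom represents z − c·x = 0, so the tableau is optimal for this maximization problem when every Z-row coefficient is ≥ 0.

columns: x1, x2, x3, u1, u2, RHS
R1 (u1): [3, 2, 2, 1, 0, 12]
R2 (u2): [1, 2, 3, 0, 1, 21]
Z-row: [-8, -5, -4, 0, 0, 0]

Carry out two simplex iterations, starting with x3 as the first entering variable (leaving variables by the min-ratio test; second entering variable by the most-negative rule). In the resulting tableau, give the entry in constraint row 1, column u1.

1/3

Ratio test on column x3 — row 1: 12/2 = 6; row 2: 21/3 = 7. Minimum is 6 at row 1 (u1 leaves); pivot element 2.
Divide row 1 by 2; eliminate column x3 from the other rows.
Second iteration: most negative Z-row entry is -2 in column x1, so x1 enters.
Ratio test on column x1 — row 1: 6/(3/2) = 4; row 2: entry -7/2 ≤ 0. Minimum is 4 at row 1 (x3 leaves); pivot element 3/2.
Divide row 1 by 3/2; eliminate column x1 from the other rows.
After both pivots, the entry at constraint row 1, column u1 is 1/3.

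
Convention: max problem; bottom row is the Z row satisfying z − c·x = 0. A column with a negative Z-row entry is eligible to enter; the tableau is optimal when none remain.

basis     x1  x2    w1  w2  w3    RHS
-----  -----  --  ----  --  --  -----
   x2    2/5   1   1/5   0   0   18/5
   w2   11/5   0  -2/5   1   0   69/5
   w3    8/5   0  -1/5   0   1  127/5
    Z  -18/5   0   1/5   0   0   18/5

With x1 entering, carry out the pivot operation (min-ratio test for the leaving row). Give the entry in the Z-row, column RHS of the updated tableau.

288/11

Ratio test on column x1 — row 1: (18/5)/(2/5) = 9; row 2: (69/5)/(11/5) = 69/11; row 3: (127/5)/(8/5) = 127/8. Minimum is 69/11 at row 2 (w2 leaves); pivot element 11/5.
Divide row 2 by 11/5; eliminate column x1 from the other rows.
Z-row update in column RHS: 18/5 − (-18/5)·(69/11) = 288/11.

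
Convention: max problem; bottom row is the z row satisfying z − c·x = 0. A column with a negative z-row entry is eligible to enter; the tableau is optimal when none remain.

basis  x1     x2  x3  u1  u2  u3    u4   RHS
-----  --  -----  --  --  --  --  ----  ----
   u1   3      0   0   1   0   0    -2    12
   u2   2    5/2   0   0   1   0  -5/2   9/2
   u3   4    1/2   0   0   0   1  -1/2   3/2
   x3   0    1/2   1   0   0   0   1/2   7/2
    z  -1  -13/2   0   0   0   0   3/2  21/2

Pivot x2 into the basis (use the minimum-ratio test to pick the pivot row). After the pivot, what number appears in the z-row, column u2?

Ratio test on column x2 — row 1: entry 0 ≤ 0; row 2: (9/2)/(5/2) = 9/5; row 3: (3/2)/(1/2) = 3; row 4: (7/2)/(1/2) = 7. Minimum is 9/5 at row 2 (u2 leaves); pivot element 5/2.
Divide row 2 by 5/2; eliminate column x2 from the other rows.
z-row update in column u2: 0 − (-13/2)·(2/5) = 13/5.

13/5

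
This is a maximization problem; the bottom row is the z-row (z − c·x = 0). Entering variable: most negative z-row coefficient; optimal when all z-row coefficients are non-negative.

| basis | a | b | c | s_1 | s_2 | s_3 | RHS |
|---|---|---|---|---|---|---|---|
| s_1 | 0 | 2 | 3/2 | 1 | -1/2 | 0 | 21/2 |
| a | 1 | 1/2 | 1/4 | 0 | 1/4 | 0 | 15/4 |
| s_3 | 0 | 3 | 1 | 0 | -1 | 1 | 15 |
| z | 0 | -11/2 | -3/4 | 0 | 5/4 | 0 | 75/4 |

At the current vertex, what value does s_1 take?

s_1 is basic (row 1); its value is the RHS of that row, 21/2.

21/2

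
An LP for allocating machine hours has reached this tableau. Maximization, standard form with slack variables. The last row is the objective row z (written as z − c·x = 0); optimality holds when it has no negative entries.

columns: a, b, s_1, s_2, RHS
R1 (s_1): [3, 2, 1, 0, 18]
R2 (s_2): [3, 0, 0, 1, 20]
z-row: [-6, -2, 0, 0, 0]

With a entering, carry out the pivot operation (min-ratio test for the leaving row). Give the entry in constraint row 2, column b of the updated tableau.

Ratio test on column a — row 1: 18/3 = 6; row 2: 20/3 = 20/3. Minimum is 6 at row 1 (s_1 leaves); pivot element 3.
Divide row 1 by 3; eliminate column a from the other rows.
Row 2 update in column b: 0 − 3·(2/3) = -2.

-2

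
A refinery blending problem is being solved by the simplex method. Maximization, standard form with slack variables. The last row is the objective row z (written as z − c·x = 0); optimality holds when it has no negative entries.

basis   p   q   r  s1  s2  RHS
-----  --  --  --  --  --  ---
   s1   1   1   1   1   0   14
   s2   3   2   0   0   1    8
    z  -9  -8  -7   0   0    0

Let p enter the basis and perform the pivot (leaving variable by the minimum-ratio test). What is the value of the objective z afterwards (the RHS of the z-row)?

24

Ratio test on column p — row 1: 14/1 = 14; row 2: 8/3 = 8/3. Minimum is 8/3 at row 2 (s2 leaves); pivot element 3.
Pivot on row 2; the z-row RHS becomes 0 − (-9)·(8/3) = 24.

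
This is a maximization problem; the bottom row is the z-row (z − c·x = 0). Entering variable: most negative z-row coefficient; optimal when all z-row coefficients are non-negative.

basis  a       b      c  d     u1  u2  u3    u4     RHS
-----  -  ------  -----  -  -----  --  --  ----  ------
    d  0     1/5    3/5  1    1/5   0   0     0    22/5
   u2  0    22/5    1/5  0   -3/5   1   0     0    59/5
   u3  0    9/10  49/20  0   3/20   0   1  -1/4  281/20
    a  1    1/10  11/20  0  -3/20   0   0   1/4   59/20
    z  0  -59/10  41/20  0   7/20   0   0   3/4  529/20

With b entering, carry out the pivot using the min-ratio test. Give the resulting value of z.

Ratio test on column b — row 1: (22/5)/(1/5) = 22; row 2: (59/5)/(22/5) = 59/22; row 3: (281/20)/(9/10) = 281/18; row 4: (59/20)/(1/10) = 59/2. Minimum is 59/22 at row 2 (u2 leaves); pivot element 22/5.
Pivot on row 2; the z-row RHS becomes 529/20 − (-59/10)·(59/22) = 465/11.

465/11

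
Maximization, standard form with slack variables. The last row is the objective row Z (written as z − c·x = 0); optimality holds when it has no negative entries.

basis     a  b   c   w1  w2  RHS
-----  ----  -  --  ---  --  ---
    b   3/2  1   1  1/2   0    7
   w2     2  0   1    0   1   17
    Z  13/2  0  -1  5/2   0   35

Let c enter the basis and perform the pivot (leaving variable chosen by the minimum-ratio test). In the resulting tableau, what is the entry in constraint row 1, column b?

1

Ratio test on column c — row 1: 7/1 = 7; row 2: 17/1 = 17. Minimum is 7 at row 1 (b leaves); pivot element 1.
Divide row 1 by 1; eliminate column c from the other rows.
In the new row 1, the b entry is the old entry divided by the pivot: 1/1 = 1.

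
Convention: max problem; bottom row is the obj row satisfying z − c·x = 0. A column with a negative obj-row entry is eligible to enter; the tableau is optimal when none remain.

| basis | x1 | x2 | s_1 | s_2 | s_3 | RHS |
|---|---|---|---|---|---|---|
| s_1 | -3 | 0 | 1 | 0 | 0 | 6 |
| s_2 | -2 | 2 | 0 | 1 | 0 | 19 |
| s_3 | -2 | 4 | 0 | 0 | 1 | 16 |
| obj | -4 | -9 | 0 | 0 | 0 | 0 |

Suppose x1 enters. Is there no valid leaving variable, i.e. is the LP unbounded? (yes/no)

yes

Every constraint-row entry in column x1 is ≤ 0, so increasing x1 is unbounded.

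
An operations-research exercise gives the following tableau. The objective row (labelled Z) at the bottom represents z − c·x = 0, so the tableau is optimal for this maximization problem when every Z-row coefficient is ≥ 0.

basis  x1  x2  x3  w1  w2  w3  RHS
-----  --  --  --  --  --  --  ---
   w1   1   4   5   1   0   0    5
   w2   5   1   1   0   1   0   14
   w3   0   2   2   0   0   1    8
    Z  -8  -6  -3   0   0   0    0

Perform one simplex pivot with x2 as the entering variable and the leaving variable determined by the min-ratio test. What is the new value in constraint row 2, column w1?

-1/4

Ratio test on column x2 — row 1: 5/4 = 5/4; row 2: 14/1 = 14; row 3: 8/2 = 4. Minimum is 5/4 at row 1 (w1 leaves); pivot element 4.
Divide row 1 by 4; eliminate column x2 from the other rows.
Row 2 update in column w1: 0 − 1·(1/4) = -1/4.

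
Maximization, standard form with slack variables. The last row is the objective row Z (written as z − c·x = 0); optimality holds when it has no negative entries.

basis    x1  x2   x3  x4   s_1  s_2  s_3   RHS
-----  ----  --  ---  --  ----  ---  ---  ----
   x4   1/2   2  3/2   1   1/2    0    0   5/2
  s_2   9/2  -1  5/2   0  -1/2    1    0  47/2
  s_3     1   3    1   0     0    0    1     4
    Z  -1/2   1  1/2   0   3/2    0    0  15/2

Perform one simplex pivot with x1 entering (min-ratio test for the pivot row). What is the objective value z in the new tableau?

Ratio test on column x1 — row 1: (5/2)/(1/2) = 5; row 2: (47/2)/(9/2) = 47/9; row 3: 4/1 = 4. Minimum is 4 at row 3 (s_3 leaves); pivot element 1.
Pivot on row 3; the Z-row RHS becomes 15/2 − (-1/2)·4 = 19/2.

19/2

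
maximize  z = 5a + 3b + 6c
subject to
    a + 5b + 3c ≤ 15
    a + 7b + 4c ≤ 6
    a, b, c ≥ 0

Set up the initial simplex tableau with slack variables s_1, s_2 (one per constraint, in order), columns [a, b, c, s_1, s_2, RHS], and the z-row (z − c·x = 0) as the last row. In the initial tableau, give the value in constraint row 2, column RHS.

6

The RHS of constraint 2 is b_2 = 6.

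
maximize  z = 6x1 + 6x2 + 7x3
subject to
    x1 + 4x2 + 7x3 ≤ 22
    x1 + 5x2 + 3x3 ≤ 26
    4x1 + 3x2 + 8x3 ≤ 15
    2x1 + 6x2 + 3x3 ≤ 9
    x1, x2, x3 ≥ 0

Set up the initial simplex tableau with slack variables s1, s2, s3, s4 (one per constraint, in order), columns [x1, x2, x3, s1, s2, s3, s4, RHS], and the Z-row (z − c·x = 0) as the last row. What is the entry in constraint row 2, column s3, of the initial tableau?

0

Slack s3 belongs to constraint 3; its column is the unit vector e_3, so the entry in row 2 is 0.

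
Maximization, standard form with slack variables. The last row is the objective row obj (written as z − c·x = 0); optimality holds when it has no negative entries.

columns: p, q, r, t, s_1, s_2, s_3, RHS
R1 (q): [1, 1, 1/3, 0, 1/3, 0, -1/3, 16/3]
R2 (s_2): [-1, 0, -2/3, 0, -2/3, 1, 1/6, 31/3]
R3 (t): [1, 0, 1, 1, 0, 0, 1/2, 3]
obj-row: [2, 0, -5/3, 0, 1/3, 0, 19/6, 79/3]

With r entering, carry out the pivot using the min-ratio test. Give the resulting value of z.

Ratio test on column r — row 1: (16/3)/(1/3) = 16; row 2: entry -2/3 ≤ 0; row 3: 3/1 = 3. Minimum is 3 at row 3 (t leaves); pivot element 1.
Pivot on row 3; the obj-row RHS becomes 79/3 − (-5/3)·3 = 94/3.

94/3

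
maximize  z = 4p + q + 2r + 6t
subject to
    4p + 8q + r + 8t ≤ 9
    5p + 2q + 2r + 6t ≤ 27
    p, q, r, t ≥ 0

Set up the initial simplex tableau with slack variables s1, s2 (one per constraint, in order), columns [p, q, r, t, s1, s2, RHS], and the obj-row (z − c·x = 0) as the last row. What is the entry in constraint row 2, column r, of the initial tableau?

2

Constraint 2 has coefficient 2 on r.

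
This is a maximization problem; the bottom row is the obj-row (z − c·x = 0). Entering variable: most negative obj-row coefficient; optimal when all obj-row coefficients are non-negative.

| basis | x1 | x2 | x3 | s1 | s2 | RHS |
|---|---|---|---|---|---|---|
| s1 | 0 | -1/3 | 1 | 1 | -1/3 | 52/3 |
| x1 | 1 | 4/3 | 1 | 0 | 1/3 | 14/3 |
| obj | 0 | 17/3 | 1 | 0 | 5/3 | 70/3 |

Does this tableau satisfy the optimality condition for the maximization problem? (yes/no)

Every obj-row coefficient is ≥ 0, so the tableau is optimal.

yes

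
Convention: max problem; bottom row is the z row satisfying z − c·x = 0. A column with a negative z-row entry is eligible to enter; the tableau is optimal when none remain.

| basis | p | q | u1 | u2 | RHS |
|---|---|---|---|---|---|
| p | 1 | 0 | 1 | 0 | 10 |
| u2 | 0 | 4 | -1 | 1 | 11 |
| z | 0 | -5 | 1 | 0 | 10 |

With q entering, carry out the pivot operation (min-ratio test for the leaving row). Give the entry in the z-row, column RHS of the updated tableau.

Ratio test on column q — row 1: entry 0 ≤ 0; row 2: 11/4 = 11/4. Minimum is 11/4 at row 2 (u2 leaves); pivot element 4.
Divide row 2 by 4; eliminate column q from the other rows.
z-row update in column RHS: 10 − (-5)·(11/4) = 95/4.

95/4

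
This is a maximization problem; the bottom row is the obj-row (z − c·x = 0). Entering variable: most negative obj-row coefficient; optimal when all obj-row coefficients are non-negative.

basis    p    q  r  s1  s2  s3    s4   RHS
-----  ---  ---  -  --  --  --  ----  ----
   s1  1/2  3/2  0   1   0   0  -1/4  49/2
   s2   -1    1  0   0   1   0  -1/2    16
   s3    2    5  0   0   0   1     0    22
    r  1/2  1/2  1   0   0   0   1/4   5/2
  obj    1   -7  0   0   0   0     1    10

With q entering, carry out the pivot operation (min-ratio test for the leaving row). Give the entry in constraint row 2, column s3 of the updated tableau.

-1/5

Ratio test on column q — row 1: (49/2)/(3/2) = 49/3; row 2: 16/1 = 16; row 3: 22/5 = 22/5; row 4: (5/2)/(1/2) = 5. Minimum is 22/5 at row 3 (s3 leaves); pivot element 5.
Divide row 3 by 5; eliminate column q from the other rows.
Row 2 update in column s3: 0 − 1·(1/5) = -1/5.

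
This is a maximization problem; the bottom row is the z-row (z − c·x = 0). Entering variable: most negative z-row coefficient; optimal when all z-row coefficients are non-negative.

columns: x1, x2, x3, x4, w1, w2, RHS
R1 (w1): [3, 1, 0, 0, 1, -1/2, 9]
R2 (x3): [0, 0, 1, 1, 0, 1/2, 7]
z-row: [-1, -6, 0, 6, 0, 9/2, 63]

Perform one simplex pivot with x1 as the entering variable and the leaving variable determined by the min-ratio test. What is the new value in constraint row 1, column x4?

Ratio test on column x1 — row 1: 9/3 = 3; row 2: entry 0 ≤ 0. Minimum is 3 at row 1 (w1 leaves); pivot element 3.
Divide row 1 by 3; eliminate column x1 from the other rows.
In the new row 1, the x4 entry is the old entry divided by the pivot: 0/3 = 0.

0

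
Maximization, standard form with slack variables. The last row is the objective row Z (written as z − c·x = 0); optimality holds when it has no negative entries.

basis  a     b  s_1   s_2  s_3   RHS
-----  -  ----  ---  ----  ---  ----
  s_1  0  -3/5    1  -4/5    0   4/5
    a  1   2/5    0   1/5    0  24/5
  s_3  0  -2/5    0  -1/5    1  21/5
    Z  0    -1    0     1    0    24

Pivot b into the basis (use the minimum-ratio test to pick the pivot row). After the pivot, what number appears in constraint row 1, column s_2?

-1/2

Ratio test on column b — row 1: entry -3/5 ≤ 0; row 2: (24/5)/(2/5) = 12; row 3: entry -2/5 ≤ 0. Minimum is 12 at row 2 (a leaves); pivot element 2/5.
Divide row 2 by 2/5; eliminate column b from the other rows.
Row 1 update in column s_2: -4/5 − (-3/5)·(1/2) = -1/2.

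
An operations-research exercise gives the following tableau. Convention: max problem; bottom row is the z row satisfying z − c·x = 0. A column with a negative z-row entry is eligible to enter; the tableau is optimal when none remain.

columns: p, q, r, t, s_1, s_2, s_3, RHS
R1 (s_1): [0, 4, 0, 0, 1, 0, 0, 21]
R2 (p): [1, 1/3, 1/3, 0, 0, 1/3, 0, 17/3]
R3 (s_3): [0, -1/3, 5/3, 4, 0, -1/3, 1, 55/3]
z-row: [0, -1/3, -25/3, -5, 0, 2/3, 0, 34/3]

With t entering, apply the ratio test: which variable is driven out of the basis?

Column t entries and ratios — s_1: 0 ≤ 0, skip; p: 0 ≤ 0, skip; s_3: (55/3)/4 = 55/12.
Smallest ratio is 55/12 in the row of s_3, so s_3 leaves.

s_3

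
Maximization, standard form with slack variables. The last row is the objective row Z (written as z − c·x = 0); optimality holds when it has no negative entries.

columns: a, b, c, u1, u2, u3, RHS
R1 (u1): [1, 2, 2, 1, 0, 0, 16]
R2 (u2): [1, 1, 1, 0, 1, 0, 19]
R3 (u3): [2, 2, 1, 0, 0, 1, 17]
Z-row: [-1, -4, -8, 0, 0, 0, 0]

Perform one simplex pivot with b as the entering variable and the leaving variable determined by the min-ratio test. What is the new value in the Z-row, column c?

-4

Ratio test on column b — row 1: 16/2 = 8; row 2: 19/1 = 19; row 3: 17/2 = 17/2. Minimum is 8 at row 1 (u1 leaves); pivot element 2.
Divide row 1 by 2; eliminate column b from the other rows.
Z-row update in column c: -8 − (-4)·1 = -4.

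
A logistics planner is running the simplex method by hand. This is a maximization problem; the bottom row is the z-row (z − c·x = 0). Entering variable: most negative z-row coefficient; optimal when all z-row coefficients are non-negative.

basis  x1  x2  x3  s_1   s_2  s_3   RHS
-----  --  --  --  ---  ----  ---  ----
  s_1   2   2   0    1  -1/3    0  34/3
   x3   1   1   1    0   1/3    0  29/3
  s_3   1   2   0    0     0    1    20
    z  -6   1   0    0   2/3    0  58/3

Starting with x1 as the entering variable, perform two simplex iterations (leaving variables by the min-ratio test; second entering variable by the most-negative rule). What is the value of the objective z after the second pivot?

Ratio test on column x1 — row 1: (34/3)/2 = 17/3; row 2: (29/3)/1 = 29/3; row 3: 20/1 = 20. Minimum is 17/3 at row 1 (s_1 leaves); pivot element 2.
Pivot on row 1; the z-row RHS becomes 58/3 − (-6)·(17/3) = 160/3.
Next entering variable (most negative z-row entry -1/3): s_2.
Ratio test on column s_2 — row 1: entry -1/6 ≤ 0; row 2: 4/(1/2) = 8; row 3: (43/3)/(1/6) = 86. Minimum is 8 at row 2 (x3 leaves); pivot element 1/2.
After the second pivot the z-row RHS is 160/3 − (-1/3)·8 = 56.

56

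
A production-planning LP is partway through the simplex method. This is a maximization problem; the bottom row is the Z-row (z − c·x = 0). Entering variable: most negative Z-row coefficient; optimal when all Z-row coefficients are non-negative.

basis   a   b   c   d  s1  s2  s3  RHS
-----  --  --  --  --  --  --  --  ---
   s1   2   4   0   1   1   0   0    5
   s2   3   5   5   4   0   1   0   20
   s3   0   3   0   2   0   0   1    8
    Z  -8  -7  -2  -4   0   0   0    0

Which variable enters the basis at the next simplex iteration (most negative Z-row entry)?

a

Negative Z-row entries: a: -8, b: -7, c: -2, d: -4.
The most negative is -8 in column a, so a enters.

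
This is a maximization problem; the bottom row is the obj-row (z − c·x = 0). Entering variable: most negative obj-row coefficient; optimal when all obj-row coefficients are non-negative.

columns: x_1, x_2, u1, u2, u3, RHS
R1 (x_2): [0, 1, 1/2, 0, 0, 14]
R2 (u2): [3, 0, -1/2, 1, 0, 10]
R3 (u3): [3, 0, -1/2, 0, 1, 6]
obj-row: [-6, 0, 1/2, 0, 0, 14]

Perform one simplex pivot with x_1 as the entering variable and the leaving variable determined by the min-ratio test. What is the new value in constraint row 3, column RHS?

Ratio test on column x_1 — row 1: entry 0 ≤ 0; row 2: 10/3 = 10/3; row 3: 6/3 = 2. Minimum is 2 at row 3 (u3 leaves); pivot element 3.
Divide row 3 by 3; eliminate column x_1 from the other rows.
In the new row 3, the RHS entry is the old entry divided by the pivot: 6/3 = 2.

2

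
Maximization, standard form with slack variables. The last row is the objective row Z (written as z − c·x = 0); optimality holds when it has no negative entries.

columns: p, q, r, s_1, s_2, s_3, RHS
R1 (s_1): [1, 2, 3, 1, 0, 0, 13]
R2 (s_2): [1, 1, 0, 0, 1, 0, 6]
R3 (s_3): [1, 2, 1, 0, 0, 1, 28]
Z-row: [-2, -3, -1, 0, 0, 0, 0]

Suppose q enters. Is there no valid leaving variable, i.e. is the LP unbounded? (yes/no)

no

Column q has positive entries in row(s) 1, 2, 3, so the ratio test bounds it — not unbounded.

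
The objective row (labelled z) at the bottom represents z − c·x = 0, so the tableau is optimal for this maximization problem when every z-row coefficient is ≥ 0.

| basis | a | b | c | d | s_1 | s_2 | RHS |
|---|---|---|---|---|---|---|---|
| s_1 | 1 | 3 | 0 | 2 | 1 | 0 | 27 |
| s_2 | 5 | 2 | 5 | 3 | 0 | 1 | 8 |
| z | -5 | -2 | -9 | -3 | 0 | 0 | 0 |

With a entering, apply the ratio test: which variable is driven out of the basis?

Column a entries and ratios — s_1: 27/1 = 27; s_2: 8/5 = 8/5.
Smallest ratio is 8/5 in the row of s_2, so s_2 leaves.

s_2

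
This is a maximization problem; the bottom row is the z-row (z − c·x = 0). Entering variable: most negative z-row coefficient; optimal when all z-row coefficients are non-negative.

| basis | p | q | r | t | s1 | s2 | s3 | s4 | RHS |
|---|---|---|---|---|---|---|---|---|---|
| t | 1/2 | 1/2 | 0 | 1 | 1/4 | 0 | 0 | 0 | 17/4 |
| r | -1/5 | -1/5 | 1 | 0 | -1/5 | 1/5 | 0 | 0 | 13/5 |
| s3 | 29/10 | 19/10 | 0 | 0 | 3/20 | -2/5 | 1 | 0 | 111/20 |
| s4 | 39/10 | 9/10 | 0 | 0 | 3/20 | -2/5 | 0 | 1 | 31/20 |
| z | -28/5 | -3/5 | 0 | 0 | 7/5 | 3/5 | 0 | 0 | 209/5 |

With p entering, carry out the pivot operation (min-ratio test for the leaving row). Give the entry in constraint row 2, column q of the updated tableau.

-2/13

Ratio test on column p — row 1: (17/4)/(1/2) = 17/2; row 2: entry -1/5 ≤ 0; row 3: (111/20)/(29/10) = 111/58; row 4: (31/20)/(39/10) = 31/78. Minimum is 31/78 at row 4 (s4 leaves); pivot element 39/10.
Divide row 4 by 39/10; eliminate column p from the other rows.
Row 2 update in column q: -1/5 − (-1/5)·(3/13) = -2/13.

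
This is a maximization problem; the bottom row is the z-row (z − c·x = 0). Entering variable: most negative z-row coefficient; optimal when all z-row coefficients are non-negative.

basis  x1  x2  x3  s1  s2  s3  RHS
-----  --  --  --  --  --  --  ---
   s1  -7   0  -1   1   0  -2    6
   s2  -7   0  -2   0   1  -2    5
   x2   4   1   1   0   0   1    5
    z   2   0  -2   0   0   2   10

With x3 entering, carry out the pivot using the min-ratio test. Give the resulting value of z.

Ratio test on column x3 — row 1: entry -1 ≤ 0; row 2: entry -2 ≤ 0; row 3: 5/1 = 5. Minimum is 5 at row 3 (x2 leaves); pivot element 1.
Pivot on row 3; the z-row RHS becomes 10 − (-2)·5 = 20.

20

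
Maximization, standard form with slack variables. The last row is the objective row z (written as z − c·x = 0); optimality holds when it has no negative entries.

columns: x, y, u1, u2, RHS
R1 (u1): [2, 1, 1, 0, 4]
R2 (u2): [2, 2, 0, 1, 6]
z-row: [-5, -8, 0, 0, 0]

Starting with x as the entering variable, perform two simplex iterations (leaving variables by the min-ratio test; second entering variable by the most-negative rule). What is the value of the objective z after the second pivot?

21

Ratio test on column x — row 1: 4/2 = 2; row 2: 6/2 = 3. Minimum is 2 at row 1 (u1 leaves); pivot element 2.
Pivot on row 1; the z-row RHS becomes 0 − (-5)·2 = 10.
Next entering variable (most negative z-row entry -11/2): y.
Ratio test on column y — row 1: 2/(1/2) = 4; row 2: 2/1 = 2. Minimum is 2 at row 2 (u2 leaves); pivot element 1.
After the second pivot the z-row RHS is 10 − (-11/2)·2 = 21.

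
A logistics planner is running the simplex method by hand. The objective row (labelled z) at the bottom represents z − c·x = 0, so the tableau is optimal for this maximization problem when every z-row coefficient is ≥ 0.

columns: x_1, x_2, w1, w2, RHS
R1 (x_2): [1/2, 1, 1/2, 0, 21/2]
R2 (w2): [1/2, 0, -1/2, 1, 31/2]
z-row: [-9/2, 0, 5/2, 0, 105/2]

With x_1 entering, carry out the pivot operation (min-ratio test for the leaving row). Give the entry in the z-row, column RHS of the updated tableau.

147

Ratio test on column x_1 — row 1: (21/2)/(1/2) = 21; row 2: (31/2)/(1/2) = 31. Minimum is 21 at row 1 (x_2 leaves); pivot element 1/2.
Divide row 1 by 1/2; eliminate column x_1 from the other rows.
z-row update in column RHS: 105/2 − (-9/2)·21 = 147.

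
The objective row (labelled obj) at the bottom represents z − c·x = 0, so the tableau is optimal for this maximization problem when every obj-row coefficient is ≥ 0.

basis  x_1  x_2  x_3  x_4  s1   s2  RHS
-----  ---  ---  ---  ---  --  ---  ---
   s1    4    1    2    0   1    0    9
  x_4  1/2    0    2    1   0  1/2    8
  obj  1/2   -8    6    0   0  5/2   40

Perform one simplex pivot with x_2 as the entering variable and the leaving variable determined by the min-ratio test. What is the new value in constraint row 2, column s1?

0

Ratio test on column x_2 — row 1: 9/1 = 9; row 2: entry 0 ≤ 0. Minimum is 9 at row 1 (s1 leaves); pivot element 1.
Divide row 1 by 1; eliminate column x_2 from the other rows.
Row 2 update in column s1: 0 − 0·1 = 0.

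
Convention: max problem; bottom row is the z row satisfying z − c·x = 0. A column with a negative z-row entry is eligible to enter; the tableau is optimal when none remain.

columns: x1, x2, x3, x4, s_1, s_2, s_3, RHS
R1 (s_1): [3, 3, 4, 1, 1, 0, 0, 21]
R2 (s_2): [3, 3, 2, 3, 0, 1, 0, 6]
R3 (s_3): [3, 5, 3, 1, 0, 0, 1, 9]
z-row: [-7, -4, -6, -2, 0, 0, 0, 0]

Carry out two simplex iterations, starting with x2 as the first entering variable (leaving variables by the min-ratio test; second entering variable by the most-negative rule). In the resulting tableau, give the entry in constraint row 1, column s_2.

Ratio test on column x2 — row 1: 21/3 = 7; row 2: 6/3 = 2; row 3: 9/5 = 9/5. Minimum is 9/5 at row 3 (s_3 leaves); pivot element 5.
Divide row 3 by 5; eliminate column x2 from the other rows.
Second iteration: most negative z-row entry is -23/5 in column x1, so x1 enters.
Ratio test on column x1 — row 1: (78/5)/(6/5) = 13; row 2: (3/5)/(6/5) = 1/2; row 3: (9/5)/(3/5) = 3. Minimum is 1/2 at row 2 (s_2 leaves); pivot element 6/5.
Divide row 2 by 6/5; eliminate column x1 from the other rows.
After both pivots, the entry at constraint row 1, column s_2 is -1.

-1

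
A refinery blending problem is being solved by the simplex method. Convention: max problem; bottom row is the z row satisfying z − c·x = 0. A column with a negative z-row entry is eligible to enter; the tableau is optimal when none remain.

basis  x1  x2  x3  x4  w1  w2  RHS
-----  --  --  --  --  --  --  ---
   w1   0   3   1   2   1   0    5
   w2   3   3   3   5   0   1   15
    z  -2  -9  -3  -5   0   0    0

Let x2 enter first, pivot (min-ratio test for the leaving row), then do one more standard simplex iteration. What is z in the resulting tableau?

Ratio test on column x2 — row 1: 5/3 = 5/3; row 2: 15/3 = 5. Minimum is 5/3 at row 1 (w1 leaves); pivot element 3.
Pivot on row 1; the z-row RHS becomes 0 − (-9)·(5/3) = 15.
Next entering variable (most negative z-row entry -2): x1.
Ratio test on column x1 — row 1: entry 0 ≤ 0; row 2: 10/3 = 10/3. Minimum is 10/3 at row 2 (w2 leaves); pivot element 3.
After the second pivot the z-row RHS is 15 − (-2)·(10/3) = 65/3.

65/3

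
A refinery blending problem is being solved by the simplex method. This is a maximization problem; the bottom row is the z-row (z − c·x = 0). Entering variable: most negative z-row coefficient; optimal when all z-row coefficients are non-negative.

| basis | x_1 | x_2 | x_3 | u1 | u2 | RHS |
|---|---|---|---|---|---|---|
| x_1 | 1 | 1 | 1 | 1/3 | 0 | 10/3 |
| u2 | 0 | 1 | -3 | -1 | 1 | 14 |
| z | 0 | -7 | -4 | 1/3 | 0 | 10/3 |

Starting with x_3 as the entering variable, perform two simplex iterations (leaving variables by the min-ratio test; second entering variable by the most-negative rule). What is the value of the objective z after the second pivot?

Ratio test on column x_3 — row 1: (10/3)/1 = 10/3; row 2: entry -3 ≤ 0. Minimum is 10/3 at row 1 (x_1 leaves); pivot element 1.
Pivot on row 1; the z-row RHS becomes 10/3 − (-4)·(10/3) = 50/3.
Next entering variable (most negative z-row entry -3): x_2.
Ratio test on column x_2 — row 1: (10/3)/1 = 10/3; row 2: 24/4 = 6. Minimum is 10/3 at row 1 (x_3 leaves); pivot element 1.
After the second pivot the z-row RHS is 50/3 − (-3)·(10/3) = 80/3.

80/3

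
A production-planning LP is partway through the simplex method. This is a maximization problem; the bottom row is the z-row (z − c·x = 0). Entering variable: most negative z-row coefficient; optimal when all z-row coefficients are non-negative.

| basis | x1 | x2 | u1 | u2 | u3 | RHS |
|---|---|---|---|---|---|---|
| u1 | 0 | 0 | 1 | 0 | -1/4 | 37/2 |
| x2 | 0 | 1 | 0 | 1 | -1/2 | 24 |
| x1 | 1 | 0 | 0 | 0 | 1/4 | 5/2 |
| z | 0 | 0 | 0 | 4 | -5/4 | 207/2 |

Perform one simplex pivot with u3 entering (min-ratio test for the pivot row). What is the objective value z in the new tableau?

116

Ratio test on column u3 — row 1: entry -1/4 ≤ 0; row 2: entry -1/2 ≤ 0; row 3: (5/2)/(1/4) = 10. Minimum is 10 at row 3 (x1 leaves); pivot element 1/4.
Pivot on row 3; the z-row RHS becomes 207/2 − (-5/4)·10 = 116.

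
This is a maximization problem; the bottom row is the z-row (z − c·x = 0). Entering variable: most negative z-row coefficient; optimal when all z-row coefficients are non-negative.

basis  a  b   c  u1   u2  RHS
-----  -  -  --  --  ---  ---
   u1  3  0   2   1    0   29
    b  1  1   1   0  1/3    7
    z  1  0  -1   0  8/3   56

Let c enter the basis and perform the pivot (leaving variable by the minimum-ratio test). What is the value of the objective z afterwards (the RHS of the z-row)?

Ratio test on column c — row 1: 29/2 = 29/2; row 2: 7/1 = 7. Minimum is 7 at row 2 (b leaves); pivot element 1.
Pivot on row 2; the z-row RHS becomes 56 − (-1)·7 = 63.

63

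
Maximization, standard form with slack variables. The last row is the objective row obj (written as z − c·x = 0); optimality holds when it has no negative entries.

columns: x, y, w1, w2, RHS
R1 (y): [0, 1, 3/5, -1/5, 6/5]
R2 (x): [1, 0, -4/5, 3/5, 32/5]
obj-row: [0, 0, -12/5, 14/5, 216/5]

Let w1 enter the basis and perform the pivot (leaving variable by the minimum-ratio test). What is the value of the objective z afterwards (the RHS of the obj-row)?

48

Ratio test on column w1 — row 1: (6/5)/(3/5) = 2; row 2: entry -4/5 ≤ 0. Minimum is 2 at row 1 (y leaves); pivot element 3/5.
Pivot on row 1; the obj-row RHS becomes 216/5 − (-12/5)·2 = 48.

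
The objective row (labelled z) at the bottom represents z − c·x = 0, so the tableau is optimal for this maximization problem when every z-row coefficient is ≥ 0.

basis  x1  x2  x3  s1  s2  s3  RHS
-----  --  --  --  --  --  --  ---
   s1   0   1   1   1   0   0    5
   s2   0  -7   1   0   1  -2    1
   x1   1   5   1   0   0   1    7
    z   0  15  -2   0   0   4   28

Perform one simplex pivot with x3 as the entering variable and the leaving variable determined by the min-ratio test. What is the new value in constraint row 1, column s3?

2

Ratio test on column x3 — row 1: 5/1 = 5; row 2: 1/1 = 1; row 3: 7/1 = 7. Minimum is 1 at row 2 (s2 leaves); pivot element 1.
Divide row 2 by 1; eliminate column x3 from the other rows.
Row 1 update in column s3: 0 − 1·(-2) = 2.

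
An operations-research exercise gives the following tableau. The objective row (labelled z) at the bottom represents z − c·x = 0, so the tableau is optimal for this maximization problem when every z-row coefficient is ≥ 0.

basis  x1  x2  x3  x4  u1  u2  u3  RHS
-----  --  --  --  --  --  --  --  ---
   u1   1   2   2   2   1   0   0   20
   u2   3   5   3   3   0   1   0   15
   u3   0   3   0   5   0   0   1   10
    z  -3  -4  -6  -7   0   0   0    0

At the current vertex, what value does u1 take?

u1 is basic (row 1); its value is the RHS of that row, 20.

20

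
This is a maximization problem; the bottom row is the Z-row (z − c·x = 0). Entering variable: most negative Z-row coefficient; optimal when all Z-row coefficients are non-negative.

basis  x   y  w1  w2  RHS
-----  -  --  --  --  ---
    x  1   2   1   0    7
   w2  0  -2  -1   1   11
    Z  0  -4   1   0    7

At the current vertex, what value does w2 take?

w2 is basic (row 2); its value is the RHS of that row, 11.

11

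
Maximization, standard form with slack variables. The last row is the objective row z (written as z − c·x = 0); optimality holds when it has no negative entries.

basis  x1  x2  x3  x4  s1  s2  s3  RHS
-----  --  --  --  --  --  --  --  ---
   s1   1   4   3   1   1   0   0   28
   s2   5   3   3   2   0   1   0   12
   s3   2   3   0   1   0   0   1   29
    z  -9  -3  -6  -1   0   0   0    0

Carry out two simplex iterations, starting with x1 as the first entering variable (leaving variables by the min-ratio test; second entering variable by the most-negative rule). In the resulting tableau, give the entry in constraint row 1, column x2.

Ratio test on column x1 — row 1: 28/1 = 28; row 2: 12/5 = 12/5; row 3: 29/2 = 29/2. Minimum is 12/5 at row 2 (s2 leaves); pivot element 5.
Divide row 2 by 5; eliminate column x1 from the other rows.
Second iteration: most negative z-row entry is -3/5 in column x3, so x3 enters.
Ratio test on column x3 — row 1: (128/5)/(12/5) = 32/3; row 2: (12/5)/(3/5) = 4; row 3: entry -6/5 ≤ 0. Minimum is 4 at row 2 (x1 leaves); pivot element 3/5.
Divide row 2 by 3/5; eliminate column x3 from the other rows.
After both pivots, the entry at constraint row 1, column x2 is 1.

1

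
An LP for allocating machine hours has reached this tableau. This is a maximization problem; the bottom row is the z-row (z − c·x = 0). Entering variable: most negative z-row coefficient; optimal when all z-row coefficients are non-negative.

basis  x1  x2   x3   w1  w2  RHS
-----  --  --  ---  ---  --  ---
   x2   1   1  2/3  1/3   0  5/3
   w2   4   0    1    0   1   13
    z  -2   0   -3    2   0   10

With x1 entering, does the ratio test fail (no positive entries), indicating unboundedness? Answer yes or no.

no

Column x1 has positive entries in row(s) 1, 2, so the ratio test bounds it — not unbounded.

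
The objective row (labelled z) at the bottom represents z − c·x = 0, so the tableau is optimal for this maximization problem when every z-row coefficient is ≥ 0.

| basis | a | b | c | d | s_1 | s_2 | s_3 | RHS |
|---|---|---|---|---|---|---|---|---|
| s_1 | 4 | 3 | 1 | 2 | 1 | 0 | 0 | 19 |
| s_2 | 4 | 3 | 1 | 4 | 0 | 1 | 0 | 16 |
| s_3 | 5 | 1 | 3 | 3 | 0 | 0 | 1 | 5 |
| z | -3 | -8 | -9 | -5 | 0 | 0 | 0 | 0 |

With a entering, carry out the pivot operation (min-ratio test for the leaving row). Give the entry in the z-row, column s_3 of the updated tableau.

Ratio test on column a — row 1: 19/4 = 19/4; row 2: 16/4 = 4; row 3: 5/5 = 1. Minimum is 1 at row 3 (s_3 leaves); pivot element 5.
Divide row 3 by 5; eliminate column a from the other rows.
z-row update in column s_3: 0 − (-3)·(1/5) = 3/5.

3/5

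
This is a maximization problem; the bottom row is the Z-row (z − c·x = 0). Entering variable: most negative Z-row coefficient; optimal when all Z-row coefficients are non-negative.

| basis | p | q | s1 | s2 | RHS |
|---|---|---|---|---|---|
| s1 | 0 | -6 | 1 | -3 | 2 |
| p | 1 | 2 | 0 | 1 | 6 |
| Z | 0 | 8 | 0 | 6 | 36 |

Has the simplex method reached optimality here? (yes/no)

Every Z-row coefficient is ≥ 0, so the tableau is optimal.

yes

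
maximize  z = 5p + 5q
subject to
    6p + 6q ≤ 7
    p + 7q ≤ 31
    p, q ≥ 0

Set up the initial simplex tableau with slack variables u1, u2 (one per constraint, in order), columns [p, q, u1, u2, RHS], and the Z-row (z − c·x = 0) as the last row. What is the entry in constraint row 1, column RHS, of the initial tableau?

The RHS of constraint 1 is b_1 = 7.

7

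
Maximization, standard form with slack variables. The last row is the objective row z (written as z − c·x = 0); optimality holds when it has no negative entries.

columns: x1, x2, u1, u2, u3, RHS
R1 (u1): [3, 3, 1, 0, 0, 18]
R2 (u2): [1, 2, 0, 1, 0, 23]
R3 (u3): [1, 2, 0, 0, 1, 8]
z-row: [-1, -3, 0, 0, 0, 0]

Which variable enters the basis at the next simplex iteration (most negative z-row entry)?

x2

Negative z-row entries: x1: -1, x2: -3.
The most negative is -3 in column x2, so x2 enters.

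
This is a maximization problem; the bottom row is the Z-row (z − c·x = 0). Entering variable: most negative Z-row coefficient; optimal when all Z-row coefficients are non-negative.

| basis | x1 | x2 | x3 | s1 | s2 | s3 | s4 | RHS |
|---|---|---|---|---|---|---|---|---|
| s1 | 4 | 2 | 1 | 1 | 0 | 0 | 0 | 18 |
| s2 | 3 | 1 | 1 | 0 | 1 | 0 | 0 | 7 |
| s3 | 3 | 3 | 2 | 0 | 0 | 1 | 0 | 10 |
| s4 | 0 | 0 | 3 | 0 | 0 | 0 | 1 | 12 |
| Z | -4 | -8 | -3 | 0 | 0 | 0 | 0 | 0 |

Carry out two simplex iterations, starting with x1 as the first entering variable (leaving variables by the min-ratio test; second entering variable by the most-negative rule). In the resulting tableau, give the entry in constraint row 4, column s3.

0

Ratio test on column x1 — row 1: 18/4 = 9/2; row 2: 7/3 = 7/3; row 3: 10/3 = 10/3; row 4: entry 0 ≤ 0. Minimum is 7/3 at row 2 (s2 leaves); pivot element 3.
Divide row 2 by 3; eliminate column x1 from the other rows.
Second iteration: most negative Z-row entry is -20/3 in column x2, so x2 enters.
Ratio test on column x2 — row 1: (26/3)/(2/3) = 13; row 2: (7/3)/(1/3) = 7; row 3: 3/2 = 3/2; row 4: entry 0 ≤ 0. Minimum is 3/2 at row 3 (s3 leaves); pivot element 2.
Divide row 3 by 2; eliminate column x2 from the other rows.
After both pivots, the entry at constraint row 4, column s3 is 0.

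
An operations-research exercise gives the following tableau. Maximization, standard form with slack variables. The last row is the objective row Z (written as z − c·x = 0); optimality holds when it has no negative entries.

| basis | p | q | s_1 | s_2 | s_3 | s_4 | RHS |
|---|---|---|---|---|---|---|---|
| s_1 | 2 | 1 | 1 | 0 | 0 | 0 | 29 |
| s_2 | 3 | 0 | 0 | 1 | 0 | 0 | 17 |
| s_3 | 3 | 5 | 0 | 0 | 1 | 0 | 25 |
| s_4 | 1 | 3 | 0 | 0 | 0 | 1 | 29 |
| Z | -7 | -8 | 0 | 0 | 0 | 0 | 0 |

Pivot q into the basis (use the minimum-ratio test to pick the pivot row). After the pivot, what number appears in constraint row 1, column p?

7/5

Ratio test on column q — row 1: 29/1 = 29; row 2: entry 0 ≤ 0; row 3: 25/5 = 5; row 4: 29/3 = 29/3. Minimum is 5 at row 3 (s_3 leaves); pivot element 5.
Divide row 3 by 5; eliminate column q from the other rows.
Row 1 update in column p: 2 − 1·(3/5) = 7/5.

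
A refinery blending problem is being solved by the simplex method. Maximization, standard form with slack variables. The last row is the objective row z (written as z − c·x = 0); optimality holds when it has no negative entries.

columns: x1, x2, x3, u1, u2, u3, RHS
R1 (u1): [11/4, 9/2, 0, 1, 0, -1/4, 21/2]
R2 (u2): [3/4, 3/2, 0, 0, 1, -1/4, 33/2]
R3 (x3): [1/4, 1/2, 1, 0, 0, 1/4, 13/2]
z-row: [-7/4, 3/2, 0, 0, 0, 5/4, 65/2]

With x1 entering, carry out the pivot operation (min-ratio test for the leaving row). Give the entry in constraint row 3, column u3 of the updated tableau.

3/11

Ratio test on column x1 — row 1: (21/2)/(11/4) = 42/11; row 2: (33/2)/(3/4) = 22; row 3: (13/2)/(1/4) = 26. Minimum is 42/11 at row 1 (u1 leaves); pivot element 11/4.
Divide row 1 by 11/4; eliminate column x1 from the other rows.
Row 3 update in column u3: 1/4 − (1/4)·(-1/11) = 3/11.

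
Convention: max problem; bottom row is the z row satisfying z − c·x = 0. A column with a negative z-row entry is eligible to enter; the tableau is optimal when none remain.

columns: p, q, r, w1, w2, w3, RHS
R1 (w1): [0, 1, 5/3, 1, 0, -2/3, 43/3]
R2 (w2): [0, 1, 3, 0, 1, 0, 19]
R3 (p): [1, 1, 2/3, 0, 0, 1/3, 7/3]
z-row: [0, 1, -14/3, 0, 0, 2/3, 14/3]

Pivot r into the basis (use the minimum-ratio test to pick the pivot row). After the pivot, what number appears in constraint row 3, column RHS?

Ratio test on column r — row 1: (43/3)/(5/3) = 43/5; row 2: 19/3 = 19/3; row 3: (7/3)/(2/3) = 7/2. Minimum is 7/2 at row 3 (p leaves); pivot element 2/3.
Divide row 3 by 2/3; eliminate column r from the other rows.
In the new row 3, the RHS entry is the old entry divided by the pivot: (7/3)/(2/3) = 7/2.

7/2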